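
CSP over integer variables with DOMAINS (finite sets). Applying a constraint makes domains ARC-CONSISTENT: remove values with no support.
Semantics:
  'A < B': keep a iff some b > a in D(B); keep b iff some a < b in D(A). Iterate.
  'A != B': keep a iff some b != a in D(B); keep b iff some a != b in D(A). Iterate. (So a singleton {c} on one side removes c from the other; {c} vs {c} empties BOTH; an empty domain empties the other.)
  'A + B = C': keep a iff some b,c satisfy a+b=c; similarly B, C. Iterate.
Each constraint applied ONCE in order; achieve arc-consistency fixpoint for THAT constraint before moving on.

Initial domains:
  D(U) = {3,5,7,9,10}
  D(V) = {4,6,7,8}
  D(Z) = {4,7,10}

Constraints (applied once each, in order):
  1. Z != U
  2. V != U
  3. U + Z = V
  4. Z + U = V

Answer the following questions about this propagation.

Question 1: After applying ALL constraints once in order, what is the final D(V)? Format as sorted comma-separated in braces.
Answer: {7}

Derivation:
Constraint 1 (Z != U) on D(Z)={4,7,10} D(U)={3,5,7,9,10}: no change
Constraint 2 (V != U) on D(V)={4,6,7,8} D(U)={3,5,7,9,10}: no change
Constraint 3 (U + Z = V) on D(U)={3,5,7,9,10} D(Z)={4,7,10} D(V)={4,6,7,8}: U {3,5,7,9,10}->{3}; Z {4,7,10}->{4}; V {4,6,7,8}->{7}
Constraint 4 (Z + U = V) on D(Z)={4} D(U)={3} D(V)={7}: no change
So after all 4 constraints: D(V) = {7}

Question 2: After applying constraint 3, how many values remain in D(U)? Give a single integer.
Answer: 1

Derivation:
Constraint 1 (Z != U) on D(Z)={4,7,10} D(U)={3,5,7,9,10}: no change
Constraint 2 (V != U) on D(V)={4,6,7,8} D(U)={3,5,7,9,10}: no change
Constraint 3 (U + Z = V) on D(U)={3,5,7,9,10} D(Z)={4,7,10} D(V)={4,6,7,8}: U {3,5,7,9,10}->{3}; Z {4,7,10}->{4}; V {4,6,7,8}->{7}
So after constraint 3: D(U)={3}, size = 1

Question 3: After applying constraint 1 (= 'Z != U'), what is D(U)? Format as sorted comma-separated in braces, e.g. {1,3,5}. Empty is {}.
Answer: {3,5,7,9,10}

Derivation:
Constraint 1 (Z != U) on D(Z)={4,7,10} D(U)={3,5,7,9,10}: no change
So after constraint 1: D(U) = {3,5,7,9,10}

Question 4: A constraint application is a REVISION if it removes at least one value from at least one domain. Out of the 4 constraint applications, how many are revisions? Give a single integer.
Constraint 1 (Z != U) on D(Z)={4,7,10} D(U)={3,5,7,9,10}: no change => not a revision
Constraint 2 (V != U) on D(V)={4,6,7,8} D(U)={3,5,7,9,10}: no change => not a revision
Constraint 3 (U + Z = V) on D(U)={3,5,7,9,10} D(Z)={4,7,10} D(V)={4,6,7,8}: U {3,5,7,9,10}->{3}; Z {4,7,10}->{4}; V {4,6,7,8}->{7} => REVISION
Constraint 4 (Z + U = V) on D(Z)={4} D(U)={3} D(V)={7}: no change => not a revision
Total revisions = 1

Answer: 1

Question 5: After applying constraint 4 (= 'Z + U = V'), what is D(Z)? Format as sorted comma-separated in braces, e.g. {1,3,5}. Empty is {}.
Constraint 1 (Z != U) on D(Z)={4,7,10} D(U)={3,5,7,9,10}: no change
Constraint 2 (V != U) on D(V)={4,6,7,8} D(U)={3,5,7,9,10}: no change
Constraint 3 (U + Z = V) on D(U)={3,5,7,9,10} D(Z)={4,7,10} D(V)={4,6,7,8}: U {3,5,7,9,10}->{3}; Z {4,7,10}->{4}; V {4,6,7,8}->{7}
Constraint 4 (Z + U = V) on D(Z)={4} D(U)={3} D(V)={7}: no change
So after constraint 4: D(Z) = {4}

Answer: {4}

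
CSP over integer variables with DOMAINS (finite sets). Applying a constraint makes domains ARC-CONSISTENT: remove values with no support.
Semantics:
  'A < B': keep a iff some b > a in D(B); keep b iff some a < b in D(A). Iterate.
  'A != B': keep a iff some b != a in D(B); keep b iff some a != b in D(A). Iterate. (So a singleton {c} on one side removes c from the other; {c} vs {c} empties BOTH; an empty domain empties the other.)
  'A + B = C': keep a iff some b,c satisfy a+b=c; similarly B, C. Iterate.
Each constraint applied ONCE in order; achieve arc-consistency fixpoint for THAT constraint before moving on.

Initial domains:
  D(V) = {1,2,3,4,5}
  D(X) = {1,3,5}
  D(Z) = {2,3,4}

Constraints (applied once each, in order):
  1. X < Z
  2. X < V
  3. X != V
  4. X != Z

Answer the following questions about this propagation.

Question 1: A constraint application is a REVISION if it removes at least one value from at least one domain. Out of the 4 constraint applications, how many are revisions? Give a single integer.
Answer: 2

Derivation:
Constraint 1 (X < Z) on D(X)={1,3,5} D(Z)={2,3,4}: X {1,3,5}->{1,3} => REVISION
Constraint 2 (X < V) on D(X)={1,3} D(V)={1,2,3,4,5}: V {1,2,3,4,5}->{2,3,4,5} => REVISION
Constraint 3 (X != V) on D(X)={1,3} D(V)={2,3,4,5}: no change => not a revision
Constraint 4 (X != Z) on D(X)={1,3} D(Z)={2,3,4}: no change => not a revision
Total revisions = 2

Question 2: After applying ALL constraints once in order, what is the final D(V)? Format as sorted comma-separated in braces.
Answer: {2,3,4,5}

Derivation:
Constraint 1 (X < Z) on D(X)={1,3,5} D(Z)={2,3,4}: X {1,3,5}->{1,3}
Constraint 2 (X < V) on D(X)={1,3} D(V)={1,2,3,4,5}: V {1,2,3,4,5}->{2,3,4,5}
Constraint 3 (X != V) on D(X)={1,3} D(V)={2,3,4,5}: no change
Constraint 4 (X != Z) on D(X)={1,3} D(Z)={2,3,4}: no change
So after all 4 constraints: D(V) = {2,3,4,5}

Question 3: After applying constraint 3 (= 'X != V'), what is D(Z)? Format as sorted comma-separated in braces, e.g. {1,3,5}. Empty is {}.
Answer: {2,3,4}

Derivation:
Constraint 1 (X < Z) on D(X)={1,3,5} D(Z)={2,3,4}: X {1,3,5}->{1,3}
Constraint 2 (X < V) on D(X)={1,3} D(V)={1,2,3,4,5}: V {1,2,3,4,5}->{2,3,4,5}
Constraint 3 (X != V) on D(X)={1,3} D(V)={2,3,4,5}: no change
So after constraint 3: D(Z) = {2,3,4}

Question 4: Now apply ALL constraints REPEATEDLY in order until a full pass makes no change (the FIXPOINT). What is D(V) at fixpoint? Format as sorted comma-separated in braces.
Answer: {2,3,4,5}

Derivation:
pass 0 (initial): D(V)={1,2,3,4,5}
pass 1: V {1,2,3,4,5}->{2,3,4,5}; X {1,3,5}->{1,3}
pass 2: no change
Fixpoint after 2 passes: D(V) = {2,3,4,5}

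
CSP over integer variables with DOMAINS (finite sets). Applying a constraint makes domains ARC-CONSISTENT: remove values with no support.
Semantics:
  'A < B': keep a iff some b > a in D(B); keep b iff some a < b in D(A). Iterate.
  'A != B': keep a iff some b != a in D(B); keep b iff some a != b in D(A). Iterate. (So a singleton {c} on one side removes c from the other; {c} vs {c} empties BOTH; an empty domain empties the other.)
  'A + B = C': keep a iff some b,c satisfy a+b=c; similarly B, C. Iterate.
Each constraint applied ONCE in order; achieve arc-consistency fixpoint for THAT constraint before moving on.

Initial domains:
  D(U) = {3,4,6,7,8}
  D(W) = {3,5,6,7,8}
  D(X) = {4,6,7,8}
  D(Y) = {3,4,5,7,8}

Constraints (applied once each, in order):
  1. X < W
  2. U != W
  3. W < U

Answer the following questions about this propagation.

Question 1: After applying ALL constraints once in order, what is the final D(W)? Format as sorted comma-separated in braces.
Constraint 1 (X < W) on D(X)={4,6,7,8} D(W)={3,5,6,7,8}: X {4,6,7,8}->{4,6,7}; W {3,5,6,7,8}->{5,6,7,8}
Constraint 2 (U != W) on D(U)={3,4,6,7,8} D(W)={5,6,7,8}: no change
Constraint 3 (W < U) on D(W)={5,6,7,8} D(U)={3,4,6,7,8}: W {5,6,7,8}->{5,6,7}; U {3,4,6,7,8}->{6,7,8}
So after all 3 constraints: D(W) = {5,6,7}

Answer: {5,6,7}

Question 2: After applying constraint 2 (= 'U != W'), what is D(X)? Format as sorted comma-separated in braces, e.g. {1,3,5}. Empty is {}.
Constraint 1 (X < W) on D(X)={4,6,7,8} D(W)={3,5,6,7,8}: X {4,6,7,8}->{4,6,7}; W {3,5,6,7,8}->{5,6,7,8}
Constraint 2 (U != W) on D(U)={3,4,6,7,8} D(W)={5,6,7,8}: no change
So after constraint 2: D(X) = {4,6,7}

Answer: {4,6,7}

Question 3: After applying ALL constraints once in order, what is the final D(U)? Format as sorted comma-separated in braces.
Answer: {6,7,8}

Derivation:
Constraint 1 (X < W) on D(X)={4,6,7,8} D(W)={3,5,6,7,8}: X {4,6,7,8}->{4,6,7}; W {3,5,6,7,8}->{5,6,7,8}
Constraint 2 (U != W) on D(U)={3,4,6,7,8} D(W)={5,6,7,8}: no change
Constraint 3 (W < U) on D(W)={5,6,7,8} D(U)={3,4,6,7,8}: W {5,6,7,8}->{5,6,7}; U {3,4,6,7,8}->{6,7,8}
So after all 3 constraints: D(U) = {6,7,8}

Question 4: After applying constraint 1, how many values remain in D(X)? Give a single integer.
Answer: 3

Derivation:
Constraint 1 (X < W) on D(X)={4,6,7,8} D(W)={3,5,6,7,8}: X {4,6,7,8}->{4,6,7}; W {3,5,6,7,8}->{5,6,7,8}
So after constraint 1: D(X)={4,6,7}, size = 3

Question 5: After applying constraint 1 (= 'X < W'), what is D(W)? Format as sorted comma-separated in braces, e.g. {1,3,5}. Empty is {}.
Answer: {5,6,7,8}

Derivation:
Constraint 1 (X < W) on D(X)={4,6,7,8} D(W)={3,5,6,7,8}: X {4,6,7,8}->{4,6,7}; W {3,5,6,7,8}->{5,6,7,8}
So after constraint 1: D(W) = {5,6,7,8}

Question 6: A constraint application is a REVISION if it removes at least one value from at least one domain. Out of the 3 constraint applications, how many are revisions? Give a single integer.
Answer: 2

Derivation:
Constraint 1 (X < W) on D(X)={4,6,7,8} D(W)={3,5,6,7,8}: X {4,6,7,8}->{4,6,7}; W {3,5,6,7,8}->{5,6,7,8} => REVISION
Constraint 2 (U != W) on D(U)={3,4,6,7,8} D(W)={5,6,7,8}: no change => not a revision
Constraint 3 (W < U) on D(W)={5,6,7,8} D(U)={3,4,6,7,8}: W {5,6,7,8}->{5,6,7}; U {3,4,6,7,8}->{6,7,8} => REVISION
Total revisions = 2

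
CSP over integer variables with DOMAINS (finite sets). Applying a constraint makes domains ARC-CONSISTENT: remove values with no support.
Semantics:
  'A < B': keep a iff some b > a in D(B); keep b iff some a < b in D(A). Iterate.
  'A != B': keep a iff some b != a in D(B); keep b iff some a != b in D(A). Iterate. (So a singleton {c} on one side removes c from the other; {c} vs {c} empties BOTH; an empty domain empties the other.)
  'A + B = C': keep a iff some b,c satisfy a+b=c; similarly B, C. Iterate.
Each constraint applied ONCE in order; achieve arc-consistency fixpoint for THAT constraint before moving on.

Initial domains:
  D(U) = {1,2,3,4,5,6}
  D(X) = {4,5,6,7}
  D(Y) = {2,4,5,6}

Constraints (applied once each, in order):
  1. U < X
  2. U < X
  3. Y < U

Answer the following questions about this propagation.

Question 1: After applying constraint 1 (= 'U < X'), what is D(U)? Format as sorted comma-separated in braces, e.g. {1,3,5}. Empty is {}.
Constraint 1 (U < X) on D(U)={1,2,3,4,5,6} D(X)={4,5,6,7}: no change
So after constraint 1: D(U) = {1,2,3,4,5,6}

Answer: {1,2,3,4,5,6}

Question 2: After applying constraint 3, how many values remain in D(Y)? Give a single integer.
Answer: 3

Derivation:
Constraint 1 (U < X) on D(U)={1,2,3,4,5,6} D(X)={4,5,6,7}: no change
Constraint 2 (U < X) on D(U)={1,2,3,4,5,6} D(X)={4,5,6,7}: no change
Constraint 3 (Y < U) on D(Y)={2,4,5,6} D(U)={1,2,3,4,5,6}: Y {2,4,5,6}->{2,4,5}; U {1,2,3,4,5,6}->{3,4,5,6}
So after constraint 3: D(Y)={2,4,5}, size = 3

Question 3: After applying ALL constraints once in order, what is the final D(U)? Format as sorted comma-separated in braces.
Answer: {3,4,5,6}

Derivation:
Constraint 1 (U < X) on D(U)={1,2,3,4,5,6} D(X)={4,5,6,7}: no change
Constraint 2 (U < X) on D(U)={1,2,3,4,5,6} D(X)={4,5,6,7}: no change
Constraint 3 (Y < U) on D(Y)={2,4,5,6} D(U)={1,2,3,4,5,6}: Y {2,4,5,6}->{2,4,5}; U {1,2,3,4,5,6}->{3,4,5,6}
So after all 3 constraints: D(U) = {3,4,5,6}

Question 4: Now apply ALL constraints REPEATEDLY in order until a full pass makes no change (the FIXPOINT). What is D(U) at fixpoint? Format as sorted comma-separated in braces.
pass 0 (initial): D(U)={1,2,3,4,5,6}
pass 1: U {1,2,3,4,5,6}->{3,4,5,6}; Y {2,4,5,6}->{2,4,5}
pass 2: no change
Fixpoint after 2 passes: D(U) = {3,4,5,6}

Answer: {3,4,5,6}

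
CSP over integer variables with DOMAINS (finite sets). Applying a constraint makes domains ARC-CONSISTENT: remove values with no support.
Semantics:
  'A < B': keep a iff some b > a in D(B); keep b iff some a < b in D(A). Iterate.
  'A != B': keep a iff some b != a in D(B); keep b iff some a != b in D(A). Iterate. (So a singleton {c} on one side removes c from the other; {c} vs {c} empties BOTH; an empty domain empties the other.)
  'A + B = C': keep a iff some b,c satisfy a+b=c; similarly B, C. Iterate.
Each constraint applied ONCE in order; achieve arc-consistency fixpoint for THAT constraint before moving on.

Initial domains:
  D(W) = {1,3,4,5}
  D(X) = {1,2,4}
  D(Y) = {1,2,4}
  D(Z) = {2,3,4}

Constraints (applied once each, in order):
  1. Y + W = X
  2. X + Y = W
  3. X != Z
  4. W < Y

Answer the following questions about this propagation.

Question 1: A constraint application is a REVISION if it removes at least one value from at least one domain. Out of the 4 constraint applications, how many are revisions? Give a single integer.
Constraint 1 (Y + W = X) on D(Y)={1,2,4} D(W)={1,3,4,5} D(X)={1,2,4}: Y {1,2,4}->{1}; W {1,3,4,5}->{1,3}; X {1,2,4}->{2,4} => REVISION
Constraint 2 (X + Y = W) on D(X)={2,4} D(Y)={1} D(W)={1,3}: X {2,4}->{2}; W {1,3}->{3} => REVISION
Constraint 3 (X != Z) on D(X)={2} D(Z)={2,3,4}: Z {2,3,4}->{3,4} => REVISION
Constraint 4 (W < Y) on D(W)={3} D(Y)={1}: W {3}->{}; Y {1}->{} => REVISION
Total revisions = 4

Answer: 4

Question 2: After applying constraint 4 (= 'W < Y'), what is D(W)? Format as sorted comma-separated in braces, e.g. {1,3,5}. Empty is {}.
Constraint 1 (Y + W = X) on D(Y)={1,2,4} D(W)={1,3,4,5} D(X)={1,2,4}: Y {1,2,4}->{1}; W {1,3,4,5}->{1,3}; X {1,2,4}->{2,4}
Constraint 2 (X + Y = W) on D(X)={2,4} D(Y)={1} D(W)={1,3}: X {2,4}->{2}; W {1,3}->{3}
Constraint 3 (X != Z) on D(X)={2} D(Z)={2,3,4}: Z {2,3,4}->{3,4}
Constraint 4 (W < Y) on D(W)={3} D(Y)={1}: W {3}->{}; Y {1}->{}
So after constraint 4: D(W) = {}

Answer: {}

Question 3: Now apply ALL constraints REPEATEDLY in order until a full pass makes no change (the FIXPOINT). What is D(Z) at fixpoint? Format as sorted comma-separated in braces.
pass 0 (initial): D(Z)={2,3,4}
pass 1: W {1,3,4,5}->{}; X {1,2,4}->{2}; Y {1,2,4}->{}; Z {2,3,4}->{3,4}
pass 2: X {2}->{}; Z {3,4}->{}
pass 3: no change
Fixpoint after 3 passes: D(Z) = {}

Answer: {}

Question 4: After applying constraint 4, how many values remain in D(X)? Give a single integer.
Answer: 1

Derivation:
Constraint 1 (Y + W = X) on D(Y)={1,2,4} D(W)={1,3,4,5} D(X)={1,2,4}: Y {1,2,4}->{1}; W {1,3,4,5}->{1,3}; X {1,2,4}->{2,4}
Constraint 2 (X + Y = W) on D(X)={2,4} D(Y)={1} D(W)={1,3}: X {2,4}->{2}; W {1,3}->{3}
Constraint 3 (X != Z) on D(X)={2} D(Z)={2,3,4}: Z {2,3,4}->{3,4}
Constraint 4 (W < Y) on D(W)={3} D(Y)={1}: W {3}->{}; Y {1}->{}
So after constraint 4: D(X)={2}, size = 1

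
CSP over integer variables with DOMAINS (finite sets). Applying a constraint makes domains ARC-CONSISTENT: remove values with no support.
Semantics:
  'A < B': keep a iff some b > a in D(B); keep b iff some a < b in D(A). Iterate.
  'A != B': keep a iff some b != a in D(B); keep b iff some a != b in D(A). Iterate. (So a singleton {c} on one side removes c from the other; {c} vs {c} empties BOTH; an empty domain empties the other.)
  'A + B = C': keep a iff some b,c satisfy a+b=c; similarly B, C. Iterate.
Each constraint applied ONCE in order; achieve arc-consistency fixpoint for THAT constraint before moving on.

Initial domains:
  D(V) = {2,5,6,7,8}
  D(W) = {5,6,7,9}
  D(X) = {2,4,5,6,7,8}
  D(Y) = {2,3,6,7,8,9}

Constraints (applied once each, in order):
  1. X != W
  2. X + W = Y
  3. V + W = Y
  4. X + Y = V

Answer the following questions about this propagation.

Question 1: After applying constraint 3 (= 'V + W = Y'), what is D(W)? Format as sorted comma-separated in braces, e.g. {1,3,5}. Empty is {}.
Answer: {5,6,7}

Derivation:
Constraint 1 (X != W) on D(X)={2,4,5,6,7,8} D(W)={5,6,7,9}: no change
Constraint 2 (X + W = Y) on D(X)={2,4,5,6,7,8} D(W)={5,6,7,9} D(Y)={2,3,6,7,8,9}: X {2,4,5,6,7,8}->{2,4}; W {5,6,7,9}->{5,6,7}; Y {2,3,6,7,8,9}->{7,8,9}
Constraint 3 (V + W = Y) on D(V)={2,5,6,7,8} D(W)={5,6,7} D(Y)={7,8,9}: V {2,5,6,7,8}->{2}
So after constraint 3: D(W) = {5,6,7}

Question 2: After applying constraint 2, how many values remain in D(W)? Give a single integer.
Constraint 1 (X != W) on D(X)={2,4,5,6,7,8} D(W)={5,6,7,9}: no change
Constraint 2 (X + W = Y) on D(X)={2,4,5,6,7,8} D(W)={5,6,7,9} D(Y)={2,3,6,7,8,9}: X {2,4,5,6,7,8}->{2,4}; W {5,6,7,9}->{5,6,7}; Y {2,3,6,7,8,9}->{7,8,9}
So after constraint 2: D(W)={5,6,7}, size = 3

Answer: 3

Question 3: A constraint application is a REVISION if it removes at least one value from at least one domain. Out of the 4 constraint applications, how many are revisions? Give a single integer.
Answer: 3

Derivation:
Constraint 1 (X != W) on D(X)={2,4,5,6,7,8} D(W)={5,6,7,9}: no change => not a revision
Constraint 2 (X + W = Y) on D(X)={2,4,5,6,7,8} D(W)={5,6,7,9} D(Y)={2,3,6,7,8,9}: X {2,4,5,6,7,8}->{2,4}; W {5,6,7,9}->{5,6,7}; Y {2,3,6,7,8,9}->{7,8,9} => REVISION
Constraint 3 (V + W = Y) on D(V)={2,5,6,7,8} D(W)={5,6,7} D(Y)={7,8,9}: V {2,5,6,7,8}->{2} => REVISION
Constraint 4 (X + Y = V) on D(X)={2,4} D(Y)={7,8,9} D(V)={2}: X {2,4}->{}; Y {7,8,9}->{}; V {2}->{} => REVISION
Total revisions = 3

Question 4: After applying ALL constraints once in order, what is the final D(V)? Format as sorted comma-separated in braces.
Answer: {}

Derivation:
Constraint 1 (X != W) on D(X)={2,4,5,6,7,8} D(W)={5,6,7,9}: no change
Constraint 2 (X + W = Y) on D(X)={2,4,5,6,7,8} D(W)={5,6,7,9} D(Y)={2,3,6,7,8,9}: X {2,4,5,6,7,8}->{2,4}; W {5,6,7,9}->{5,6,7}; Y {2,3,6,7,8,9}->{7,8,9}
Constraint 3 (V + W = Y) on D(V)={2,5,6,7,8} D(W)={5,6,7} D(Y)={7,8,9}: V {2,5,6,7,8}->{2}
Constraint 4 (X + Y = V) on D(X)={2,4} D(Y)={7,8,9} D(V)={2}: X {2,4}->{}; Y {7,8,9}->{}; V {2}->{}
So after all 4 constraints: D(V) = {}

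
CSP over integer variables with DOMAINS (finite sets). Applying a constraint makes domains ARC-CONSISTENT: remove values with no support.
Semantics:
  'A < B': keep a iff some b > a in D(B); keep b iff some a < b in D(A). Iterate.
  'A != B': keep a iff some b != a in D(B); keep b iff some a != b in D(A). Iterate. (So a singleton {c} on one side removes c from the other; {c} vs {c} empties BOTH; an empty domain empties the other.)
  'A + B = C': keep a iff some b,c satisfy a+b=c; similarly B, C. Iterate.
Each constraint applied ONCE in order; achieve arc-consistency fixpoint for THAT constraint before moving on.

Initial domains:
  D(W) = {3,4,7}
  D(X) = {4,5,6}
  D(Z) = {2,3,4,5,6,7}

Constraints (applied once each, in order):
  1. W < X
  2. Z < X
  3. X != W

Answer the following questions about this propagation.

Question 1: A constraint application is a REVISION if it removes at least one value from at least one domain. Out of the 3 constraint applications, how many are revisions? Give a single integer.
Constraint 1 (W < X) on D(W)={3,4,7} D(X)={4,5,6}: W {3,4,7}->{3,4} => REVISION
Constraint 2 (Z < X) on D(Z)={2,3,4,5,6,7} D(X)={4,5,6}: Z {2,3,4,5,6,7}->{2,3,4,5} => REVISION
Constraint 3 (X != W) on D(X)={4,5,6} D(W)={3,4}: no change => not a revision
Total revisions = 2

Answer: 2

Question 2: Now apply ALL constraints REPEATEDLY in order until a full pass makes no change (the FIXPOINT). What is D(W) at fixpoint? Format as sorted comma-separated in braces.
pass 0 (initial): D(W)={3,4,7}
pass 1: W {3,4,7}->{3,4}; Z {2,3,4,5,6,7}->{2,3,4,5}
pass 2: no change
Fixpoint after 2 passes: D(W) = {3,4}

Answer: {3,4}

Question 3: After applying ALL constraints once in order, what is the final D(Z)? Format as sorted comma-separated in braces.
Constraint 1 (W < X) on D(W)={3,4,7} D(X)={4,5,6}: W {3,4,7}->{3,4}
Constraint 2 (Z < X) on D(Z)={2,3,4,5,6,7} D(X)={4,5,6}: Z {2,3,4,5,6,7}->{2,3,4,5}
Constraint 3 (X != W) on D(X)={4,5,6} D(W)={3,4}: no change
So after all 3 constraints: D(Z) = {2,3,4,5}

Answer: {2,3,4,5}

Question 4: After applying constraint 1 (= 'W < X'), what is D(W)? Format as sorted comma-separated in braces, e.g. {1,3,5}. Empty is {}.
Answer: {3,4}

Derivation:
Constraint 1 (W < X) on D(W)={3,4,7} D(X)={4,5,6}: W {3,4,7}->{3,4}
So after constraint 1: D(W) = {3,4}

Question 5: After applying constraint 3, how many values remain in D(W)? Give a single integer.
Constraint 1 (W < X) on D(W)={3,4,7} D(X)={4,5,6}: W {3,4,7}->{3,4}
Constraint 2 (Z < X) on D(Z)={2,3,4,5,6,7} D(X)={4,5,6}: Z {2,3,4,5,6,7}->{2,3,4,5}
Constraint 3 (X != W) on D(X)={4,5,6} D(W)={3,4}: no change
So after constraint 3: D(W)={3,4}, size = 2

Answer: 2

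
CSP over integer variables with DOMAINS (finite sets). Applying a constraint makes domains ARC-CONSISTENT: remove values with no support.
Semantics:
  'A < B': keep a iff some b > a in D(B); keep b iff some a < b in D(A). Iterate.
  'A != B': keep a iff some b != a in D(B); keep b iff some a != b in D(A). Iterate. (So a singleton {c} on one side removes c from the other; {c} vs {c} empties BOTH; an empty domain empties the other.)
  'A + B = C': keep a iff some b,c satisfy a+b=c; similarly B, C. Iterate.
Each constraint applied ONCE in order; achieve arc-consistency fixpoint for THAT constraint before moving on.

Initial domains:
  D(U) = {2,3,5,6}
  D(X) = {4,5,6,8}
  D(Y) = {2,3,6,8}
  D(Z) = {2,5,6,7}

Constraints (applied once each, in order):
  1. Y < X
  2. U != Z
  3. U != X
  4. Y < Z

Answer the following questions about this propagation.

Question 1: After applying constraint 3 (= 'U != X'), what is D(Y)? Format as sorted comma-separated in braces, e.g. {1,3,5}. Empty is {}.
Constraint 1 (Y < X) on D(Y)={2,3,6,8} D(X)={4,5,6,8}: Y {2,3,6,8}->{2,3,6}
Constraint 2 (U != Z) on D(U)={2,3,5,6} D(Z)={2,5,6,7}: no change
Constraint 3 (U != X) on D(U)={2,3,5,6} D(X)={4,5,6,8}: no change
So after constraint 3: D(Y) = {2,3,6}

Answer: {2,3,6}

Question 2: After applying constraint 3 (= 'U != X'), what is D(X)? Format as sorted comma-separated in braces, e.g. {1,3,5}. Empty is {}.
Answer: {4,5,6,8}

Derivation:
Constraint 1 (Y < X) on D(Y)={2,3,6,8} D(X)={4,5,6,8}: Y {2,3,6,8}->{2,3,6}
Constraint 2 (U != Z) on D(U)={2,3,5,6} D(Z)={2,5,6,7}: no change
Constraint 3 (U != X) on D(U)={2,3,5,6} D(X)={4,5,6,8}: no change
So after constraint 3: D(X) = {4,5,6,8}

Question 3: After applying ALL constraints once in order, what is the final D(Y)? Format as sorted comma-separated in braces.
Constraint 1 (Y < X) on D(Y)={2,3,6,8} D(X)={4,5,6,8}: Y {2,3,6,8}->{2,3,6}
Constraint 2 (U != Z) on D(U)={2,3,5,6} D(Z)={2,5,6,7}: no change
Constraint 3 (U != X) on D(U)={2,3,5,6} D(X)={4,5,6,8}: no change
Constraint 4 (Y < Z) on D(Y)={2,3,6} D(Z)={2,5,6,7}: Z {2,5,6,7}->{5,6,7}
So after all 4 constraints: D(Y) = {2,3,6}

Answer: {2,3,6}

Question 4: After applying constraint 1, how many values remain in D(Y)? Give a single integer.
Answer: 3

Derivation:
Constraint 1 (Y < X) on D(Y)={2,3,6,8} D(X)={4,5,6,8}: Y {2,3,6,8}->{2,3,6}
So after constraint 1: D(Y)={2,3,6}, size = 3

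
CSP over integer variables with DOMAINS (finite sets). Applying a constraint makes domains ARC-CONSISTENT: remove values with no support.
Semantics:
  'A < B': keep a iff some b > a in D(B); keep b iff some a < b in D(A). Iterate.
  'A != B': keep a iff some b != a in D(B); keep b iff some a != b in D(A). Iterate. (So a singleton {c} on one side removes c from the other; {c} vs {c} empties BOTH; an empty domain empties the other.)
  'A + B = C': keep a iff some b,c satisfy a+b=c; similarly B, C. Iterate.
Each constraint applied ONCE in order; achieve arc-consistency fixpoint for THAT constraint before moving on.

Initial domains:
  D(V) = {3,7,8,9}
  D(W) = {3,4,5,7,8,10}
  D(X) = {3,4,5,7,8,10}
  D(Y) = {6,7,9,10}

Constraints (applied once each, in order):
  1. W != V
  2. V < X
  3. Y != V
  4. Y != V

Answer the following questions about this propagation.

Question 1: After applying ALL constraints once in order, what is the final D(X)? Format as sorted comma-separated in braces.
Answer: {4,5,7,8,10}

Derivation:
Constraint 1 (W != V) on D(W)={3,4,5,7,8,10} D(V)={3,7,8,9}: no change
Constraint 2 (V < X) on D(V)={3,7,8,9} D(X)={3,4,5,7,8,10}: X {3,4,5,7,8,10}->{4,5,7,8,10}
Constraint 3 (Y != V) on D(Y)={6,7,9,10} D(V)={3,7,8,9}: no change
Constraint 4 (Y != V) on D(Y)={6,7,9,10} D(V)={3,7,8,9}: no change
So after all 4 constraints: D(X) = {4,5,7,8,10}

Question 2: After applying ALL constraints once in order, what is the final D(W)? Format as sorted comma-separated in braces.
Constraint 1 (W != V) on D(W)={3,4,5,7,8,10} D(V)={3,7,8,9}: no change
Constraint 2 (V < X) on D(V)={3,7,8,9} D(X)={3,4,5,7,8,10}: X {3,4,5,7,8,10}->{4,5,7,8,10}
Constraint 3 (Y != V) on D(Y)={6,7,9,10} D(V)={3,7,8,9}: no change
Constraint 4 (Y != V) on D(Y)={6,7,9,10} D(V)={3,7,8,9}: no change
So after all 4 constraints: D(W) = {3,4,5,7,8,10}

Answer: {3,4,5,7,8,10}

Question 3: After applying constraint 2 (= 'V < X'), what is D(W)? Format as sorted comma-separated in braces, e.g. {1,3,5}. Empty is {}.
Constraint 1 (W != V) on D(W)={3,4,5,7,8,10} D(V)={3,7,8,9}: no change
Constraint 2 (V < X) on D(V)={3,7,8,9} D(X)={3,4,5,7,8,10}: X {3,4,5,7,8,10}->{4,5,7,8,10}
So after constraint 2: D(W) = {3,4,5,7,8,10}

Answer: {3,4,5,7,8,10}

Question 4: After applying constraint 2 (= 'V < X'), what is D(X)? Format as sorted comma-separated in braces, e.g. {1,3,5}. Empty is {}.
Constraint 1 (W != V) on D(W)={3,4,5,7,8,10} D(V)={3,7,8,9}: no change
Constraint 2 (V < X) on D(V)={3,7,8,9} D(X)={3,4,5,7,8,10}: X {3,4,5,7,8,10}->{4,5,7,8,10}
So after constraint 2: D(X) = {4,5,7,8,10}

Answer: {4,5,7,8,10}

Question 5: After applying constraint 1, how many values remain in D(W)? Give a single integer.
Constraint 1 (W != V) on D(W)={3,4,5,7,8,10} D(V)={3,7,8,9}: no change
So after constraint 1: D(W)={3,4,5,7,8,10}, size = 6

Answer: 6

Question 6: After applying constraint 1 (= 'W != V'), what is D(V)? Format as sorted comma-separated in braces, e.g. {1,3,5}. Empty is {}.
Answer: {3,7,8,9}

Derivation:
Constraint 1 (W != V) on D(W)={3,4,5,7,8,10} D(V)={3,7,8,9}: no change
So after constraint 1: D(V) = {3,7,8,9}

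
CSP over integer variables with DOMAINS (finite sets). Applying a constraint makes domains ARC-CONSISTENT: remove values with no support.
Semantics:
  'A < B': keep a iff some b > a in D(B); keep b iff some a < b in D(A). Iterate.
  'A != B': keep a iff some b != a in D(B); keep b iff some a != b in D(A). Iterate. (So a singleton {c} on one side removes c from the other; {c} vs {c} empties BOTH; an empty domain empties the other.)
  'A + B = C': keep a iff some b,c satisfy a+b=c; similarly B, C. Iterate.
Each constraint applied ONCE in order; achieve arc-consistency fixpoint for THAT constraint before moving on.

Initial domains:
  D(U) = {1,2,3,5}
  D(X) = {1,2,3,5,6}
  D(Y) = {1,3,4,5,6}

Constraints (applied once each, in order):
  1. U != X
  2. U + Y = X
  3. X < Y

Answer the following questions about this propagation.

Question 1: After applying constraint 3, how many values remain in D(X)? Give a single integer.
Constraint 1 (U != X) on D(U)={1,2,3,5} D(X)={1,2,3,5,6}: no change
Constraint 2 (U + Y = X) on D(U)={1,2,3,5} D(Y)={1,3,4,5,6} D(X)={1,2,3,5,6}: Y {1,3,4,5,6}->{1,3,4,5}; X {1,2,3,5,6}->{2,3,5,6}
Constraint 3 (X < Y) on D(X)={2,3,5,6} D(Y)={1,3,4,5}: X {2,3,5,6}->{2,3}; Y {1,3,4,5}->{3,4,5}
So after constraint 3: D(X)={2,3}, size = 2

Answer: 2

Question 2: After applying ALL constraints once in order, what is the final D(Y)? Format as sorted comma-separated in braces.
Constraint 1 (U != X) on D(U)={1,2,3,5} D(X)={1,2,3,5,6}: no change
Constraint 2 (U + Y = X) on D(U)={1,2,3,5} D(Y)={1,3,4,5,6} D(X)={1,2,3,5,6}: Y {1,3,4,5,6}->{1,3,4,5}; X {1,2,3,5,6}->{2,3,5,6}
Constraint 3 (X < Y) on D(X)={2,3,5,6} D(Y)={1,3,4,5}: X {2,3,5,6}->{2,3}; Y {1,3,4,5}->{3,4,5}
So after all 3 constraints: D(Y) = {3,4,5}

Answer: {3,4,5}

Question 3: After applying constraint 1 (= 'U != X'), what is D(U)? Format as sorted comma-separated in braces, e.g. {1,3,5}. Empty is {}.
Answer: {1,2,3,5}

Derivation:
Constraint 1 (U != X) on D(U)={1,2,3,5} D(X)={1,2,3,5,6}: no change
So after constraint 1: D(U) = {1,2,3,5}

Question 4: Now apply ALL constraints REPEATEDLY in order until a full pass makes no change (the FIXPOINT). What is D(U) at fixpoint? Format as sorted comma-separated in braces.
Answer: {}

Derivation:
pass 0 (initial): D(U)={1,2,3,5}
pass 1: X {1,2,3,5,6}->{2,3}; Y {1,3,4,5,6}->{3,4,5}
pass 2: U {1,2,3,5}->{}; X {2,3}->{}; Y {3,4,5}->{}
pass 3: no change
Fixpoint after 3 passes: D(U) = {}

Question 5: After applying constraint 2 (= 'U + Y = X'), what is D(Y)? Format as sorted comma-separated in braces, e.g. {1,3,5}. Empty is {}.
Answer: {1,3,4,5}

Derivation:
Constraint 1 (U != X) on D(U)={1,2,3,5} D(X)={1,2,3,5,6}: no change
Constraint 2 (U + Y = X) on D(U)={1,2,3,5} D(Y)={1,3,4,5,6} D(X)={1,2,3,5,6}: Y {1,3,4,5,6}->{1,3,4,5}; X {1,2,3,5,6}->{2,3,5,6}
So after constraint 2: D(Y) = {1,3,4,5}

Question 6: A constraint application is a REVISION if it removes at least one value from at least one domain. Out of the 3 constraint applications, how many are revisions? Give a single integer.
Constraint 1 (U != X) on D(U)={1,2,3,5} D(X)={1,2,3,5,6}: no change => not a revision
Constraint 2 (U + Y = X) on D(U)={1,2,3,5} D(Y)={1,3,4,5,6} D(X)={1,2,3,5,6}: Y {1,3,4,5,6}->{1,3,4,5}; X {1,2,3,5,6}->{2,3,5,6} => REVISION
Constraint 3 (X < Y) on D(X)={2,3,5,6} D(Y)={1,3,4,5}: X {2,3,5,6}->{2,3}; Y {1,3,4,5}->{3,4,5} => REVISION
Total revisions = 2

Answer: 2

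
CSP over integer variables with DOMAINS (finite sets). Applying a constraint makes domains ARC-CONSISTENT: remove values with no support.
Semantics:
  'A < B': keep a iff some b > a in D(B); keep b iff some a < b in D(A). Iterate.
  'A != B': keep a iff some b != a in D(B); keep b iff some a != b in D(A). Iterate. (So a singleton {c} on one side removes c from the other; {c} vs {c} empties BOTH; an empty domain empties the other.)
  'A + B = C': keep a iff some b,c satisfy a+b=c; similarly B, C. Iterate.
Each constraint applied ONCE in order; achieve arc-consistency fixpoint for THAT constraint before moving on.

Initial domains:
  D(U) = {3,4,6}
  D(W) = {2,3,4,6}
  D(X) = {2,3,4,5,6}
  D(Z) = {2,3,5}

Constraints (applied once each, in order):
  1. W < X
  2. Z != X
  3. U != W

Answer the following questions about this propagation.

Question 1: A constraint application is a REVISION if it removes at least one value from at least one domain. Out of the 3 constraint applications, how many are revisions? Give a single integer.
Constraint 1 (W < X) on D(W)={2,3,4,6} D(X)={2,3,4,5,6}: W {2,3,4,6}->{2,3,4}; X {2,3,4,5,6}->{3,4,5,6} => REVISION
Constraint 2 (Z != X) on D(Z)={2,3,5} D(X)={3,4,5,6}: no change => not a revision
Constraint 3 (U != W) on D(U)={3,4,6} D(W)={2,3,4}: no change => not a revision
Total revisions = 1

Answer: 1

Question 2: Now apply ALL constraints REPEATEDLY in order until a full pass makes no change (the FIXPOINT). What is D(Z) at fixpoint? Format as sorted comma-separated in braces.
Answer: {2,3,5}

Derivation:
pass 0 (initial): D(Z)={2,3,5}
pass 1: W {2,3,4,6}->{2,3,4}; X {2,3,4,5,6}->{3,4,5,6}
pass 2: no change
Fixpoint after 2 passes: D(Z) = {2,3,5}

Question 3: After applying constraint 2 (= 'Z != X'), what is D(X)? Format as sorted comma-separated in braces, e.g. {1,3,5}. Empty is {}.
Answer: {3,4,5,6}

Derivation:
Constraint 1 (W < X) on D(W)={2,3,4,6} D(X)={2,3,4,5,6}: W {2,3,4,6}->{2,3,4}; X {2,3,4,5,6}->{3,4,5,6}
Constraint 2 (Z != X) on D(Z)={2,3,5} D(X)={3,4,5,6}: no change
So after constraint 2: D(X) = {3,4,5,6}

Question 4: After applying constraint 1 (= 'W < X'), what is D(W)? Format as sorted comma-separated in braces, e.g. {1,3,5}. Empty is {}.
Constraint 1 (W < X) on D(W)={2,3,4,6} D(X)={2,3,4,5,6}: W {2,3,4,6}->{2,3,4}; X {2,3,4,5,6}->{3,4,5,6}
So after constraint 1: D(W) = {2,3,4}

Answer: {2,3,4}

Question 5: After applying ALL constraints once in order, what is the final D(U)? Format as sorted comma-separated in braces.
Constraint 1 (W < X) on D(W)={2,3,4,6} D(X)={2,3,4,5,6}: W {2,3,4,6}->{2,3,4}; X {2,3,4,5,6}->{3,4,5,6}
Constraint 2 (Z != X) on D(Z)={2,3,5} D(X)={3,4,5,6}: no change
Constraint 3 (U != W) on D(U)={3,4,6} D(W)={2,3,4}: no change
So after all 3 constraints: D(U) = {3,4,6}

Answer: {3,4,6}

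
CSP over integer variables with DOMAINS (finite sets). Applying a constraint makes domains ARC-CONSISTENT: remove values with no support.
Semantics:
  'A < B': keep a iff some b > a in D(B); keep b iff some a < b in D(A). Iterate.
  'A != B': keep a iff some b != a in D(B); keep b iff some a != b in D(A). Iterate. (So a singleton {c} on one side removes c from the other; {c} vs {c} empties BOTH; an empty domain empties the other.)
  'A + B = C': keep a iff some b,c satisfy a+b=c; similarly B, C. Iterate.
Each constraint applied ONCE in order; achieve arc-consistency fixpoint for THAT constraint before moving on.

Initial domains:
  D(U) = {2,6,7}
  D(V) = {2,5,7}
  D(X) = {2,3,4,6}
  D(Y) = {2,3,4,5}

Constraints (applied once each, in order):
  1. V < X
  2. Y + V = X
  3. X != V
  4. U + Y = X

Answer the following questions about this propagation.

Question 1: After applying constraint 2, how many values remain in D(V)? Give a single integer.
Constraint 1 (V < X) on D(V)={2,5,7} D(X)={2,3,4,6}: V {2,5,7}->{2,5}; X {2,3,4,6}->{3,4,6}
Constraint 2 (Y + V = X) on D(Y)={2,3,4,5} D(V)={2,5} D(X)={3,4,6}: Y {2,3,4,5}->{2,4}; V {2,5}->{2}; X {3,4,6}->{4,6}
So after constraint 2: D(V)={2}, size = 1

Answer: 1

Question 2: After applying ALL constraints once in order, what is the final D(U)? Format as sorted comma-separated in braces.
Constraint 1 (V < X) on D(V)={2,5,7} D(X)={2,3,4,6}: V {2,5,7}->{2,5}; X {2,3,4,6}->{3,4,6}
Constraint 2 (Y + V = X) on D(Y)={2,3,4,5} D(V)={2,5} D(X)={3,4,6}: Y {2,3,4,5}->{2,4}; V {2,5}->{2}; X {3,4,6}->{4,6}
Constraint 3 (X != V) on D(X)={4,6} D(V)={2}: no change
Constraint 4 (U + Y = X) on D(U)={2,6,7} D(Y)={2,4} D(X)={4,6}: U {2,6,7}->{2}
So after all 4 constraints: D(U) = {2}

Answer: {2}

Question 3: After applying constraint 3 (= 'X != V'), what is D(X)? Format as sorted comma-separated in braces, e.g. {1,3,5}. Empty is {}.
Constraint 1 (V < X) on D(V)={2,5,7} D(X)={2,3,4,6}: V {2,5,7}->{2,5}; X {2,3,4,6}->{3,4,6}
Constraint 2 (Y + V = X) on D(Y)={2,3,4,5} D(V)={2,5} D(X)={3,4,6}: Y {2,3,4,5}->{2,4}; V {2,5}->{2}; X {3,4,6}->{4,6}
Constraint 3 (X != V) on D(X)={4,6} D(V)={2}: no change
So after constraint 3: D(X) = {4,6}

Answer: {4,6}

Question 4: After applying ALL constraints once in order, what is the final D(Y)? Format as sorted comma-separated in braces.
Answer: {2,4}

Derivation:
Constraint 1 (V < X) on D(V)={2,5,7} D(X)={2,3,4,6}: V {2,5,7}->{2,5}; X {2,3,4,6}->{3,4,6}
Constraint 2 (Y + V = X) on D(Y)={2,3,4,5} D(V)={2,5} D(X)={3,4,6}: Y {2,3,4,5}->{2,4}; V {2,5}->{2}; X {3,4,6}->{4,6}
Constraint 3 (X != V) on D(X)={4,6} D(V)={2}: no change
Constraint 4 (U + Y = X) on D(U)={2,6,7} D(Y)={2,4} D(X)={4,6}: U {2,6,7}->{2}
So after all 4 constraints: D(Y) = {2,4}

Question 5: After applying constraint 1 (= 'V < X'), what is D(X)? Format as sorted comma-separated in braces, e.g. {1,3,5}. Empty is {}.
Answer: {3,4,6}

Derivation:
Constraint 1 (V < X) on D(V)={2,5,7} D(X)={2,3,4,6}: V {2,5,7}->{2,5}; X {2,3,4,6}->{3,4,6}
So after constraint 1: D(X) = {3,4,6}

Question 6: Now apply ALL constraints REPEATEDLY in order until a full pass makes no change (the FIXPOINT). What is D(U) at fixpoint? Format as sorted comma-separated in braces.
Answer: {2}

Derivation:
pass 0 (initial): D(U)={2,6,7}
pass 1: U {2,6,7}->{2}; V {2,5,7}->{2}; X {2,3,4,6}->{4,6}; Y {2,3,4,5}->{2,4}
pass 2: no change
Fixpoint after 2 passes: D(U) = {2}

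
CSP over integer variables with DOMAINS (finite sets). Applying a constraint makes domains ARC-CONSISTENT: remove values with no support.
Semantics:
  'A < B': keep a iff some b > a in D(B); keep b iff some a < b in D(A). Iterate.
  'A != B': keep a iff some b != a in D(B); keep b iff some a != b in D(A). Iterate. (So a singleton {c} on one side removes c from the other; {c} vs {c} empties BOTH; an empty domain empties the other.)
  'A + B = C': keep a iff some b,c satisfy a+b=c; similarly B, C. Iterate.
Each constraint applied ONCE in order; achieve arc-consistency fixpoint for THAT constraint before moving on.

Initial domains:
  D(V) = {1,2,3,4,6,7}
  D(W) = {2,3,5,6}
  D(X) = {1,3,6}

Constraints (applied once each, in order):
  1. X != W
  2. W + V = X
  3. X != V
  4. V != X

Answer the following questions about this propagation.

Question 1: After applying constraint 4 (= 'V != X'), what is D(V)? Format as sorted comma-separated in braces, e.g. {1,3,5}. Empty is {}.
Answer: {1,3,4}

Derivation:
Constraint 1 (X != W) on D(X)={1,3,6} D(W)={2,3,5,6}: no change
Constraint 2 (W + V = X) on D(W)={2,3,5,6} D(V)={1,2,3,4,6,7} D(X)={1,3,6}: W {2,3,5,6}->{2,3,5}; V {1,2,3,4,6,7}->{1,3,4}; X {1,3,6}->{3,6}
Constraint 3 (X != V) on D(X)={3,6} D(V)={1,3,4}: no change
Constraint 4 (V != X) on D(V)={1,3,4} D(X)={3,6}: no change
So after constraint 4: D(V) = {1,3,4}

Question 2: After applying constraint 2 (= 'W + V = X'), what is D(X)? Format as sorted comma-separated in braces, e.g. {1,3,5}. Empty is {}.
Answer: {3,6}

Derivation:
Constraint 1 (X != W) on D(X)={1,3,6} D(W)={2,3,5,6}: no change
Constraint 2 (W + V = X) on D(W)={2,3,5,6} D(V)={1,2,3,4,6,7} D(X)={1,3,6}: W {2,3,5,6}->{2,3,5}; V {1,2,3,4,6,7}->{1,3,4}; X {1,3,6}->{3,6}
So after constraint 2: D(X) = {3,6}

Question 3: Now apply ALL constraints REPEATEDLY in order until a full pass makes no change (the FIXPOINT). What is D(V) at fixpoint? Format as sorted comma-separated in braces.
Answer: {1,3,4}

Derivation:
pass 0 (initial): D(V)={1,2,3,4,6,7}
pass 1: V {1,2,3,4,6,7}->{1,3,4}; W {2,3,5,6}->{2,3,5}; X {1,3,6}->{3,6}
pass 2: no change
Fixpoint after 2 passes: D(V) = {1,3,4}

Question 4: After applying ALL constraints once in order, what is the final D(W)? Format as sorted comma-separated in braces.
Answer: {2,3,5}

Derivation:
Constraint 1 (X != W) on D(X)={1,3,6} D(W)={2,3,5,6}: no change
Constraint 2 (W + V = X) on D(W)={2,3,5,6} D(V)={1,2,3,4,6,7} D(X)={1,3,6}: W {2,3,5,6}->{2,3,5}; V {1,2,3,4,6,7}->{1,3,4}; X {1,3,6}->{3,6}
Constraint 3 (X != V) on D(X)={3,6} D(V)={1,3,4}: no change
Constraint 4 (V != X) on D(V)={1,3,4} D(X)={3,6}: no change
So after all 4 constraints: D(W) = {2,3,5}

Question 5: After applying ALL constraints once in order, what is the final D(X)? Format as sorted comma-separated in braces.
Answer: {3,6}

Derivation:
Constraint 1 (X != W) on D(X)={1,3,6} D(W)={2,3,5,6}: no change
Constraint 2 (W + V = X) on D(W)={2,3,5,6} D(V)={1,2,3,4,6,7} D(X)={1,3,6}: W {2,3,5,6}->{2,3,5}; V {1,2,3,4,6,7}->{1,3,4}; X {1,3,6}->{3,6}
Constraint 3 (X != V) on D(X)={3,6} D(V)={1,3,4}: no change
Constraint 4 (V != X) on D(V)={1,3,4} D(X)={3,6}: no change
So after all 4 constraints: D(X) = {3,6}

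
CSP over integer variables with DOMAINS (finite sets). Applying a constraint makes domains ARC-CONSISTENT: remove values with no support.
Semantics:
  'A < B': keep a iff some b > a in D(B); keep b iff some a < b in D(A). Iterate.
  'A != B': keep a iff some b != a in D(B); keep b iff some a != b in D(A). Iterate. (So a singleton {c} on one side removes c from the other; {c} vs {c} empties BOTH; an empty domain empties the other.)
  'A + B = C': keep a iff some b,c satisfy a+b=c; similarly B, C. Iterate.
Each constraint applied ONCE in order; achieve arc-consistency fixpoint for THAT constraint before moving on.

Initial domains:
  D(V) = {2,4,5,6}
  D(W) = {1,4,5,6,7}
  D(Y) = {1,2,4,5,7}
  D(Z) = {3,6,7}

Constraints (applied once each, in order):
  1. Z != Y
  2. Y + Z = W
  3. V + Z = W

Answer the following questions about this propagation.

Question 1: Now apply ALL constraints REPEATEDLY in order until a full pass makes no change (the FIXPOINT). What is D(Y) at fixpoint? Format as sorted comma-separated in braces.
pass 0 (initial): D(Y)={1,2,4,5,7}
pass 1: V {2,4,5,6}->{2,4}; W {1,4,5,6,7}->{5,7}; Y {1,2,4,5,7}->{1,2,4}; Z {3,6,7}->{3}
pass 2: Y {1,2,4}->{2,4}
pass 3: no change
Fixpoint after 3 passes: D(Y) = {2,4}

Answer: {2,4}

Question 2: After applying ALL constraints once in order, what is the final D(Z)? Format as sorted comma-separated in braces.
Constraint 1 (Z != Y) on D(Z)={3,6,7} D(Y)={1,2,4,5,7}: no change
Constraint 2 (Y + Z = W) on D(Y)={1,2,4,5,7} D(Z)={3,6,7} D(W)={1,4,5,6,7}: Y {1,2,4,5,7}->{1,2,4}; Z {3,6,7}->{3,6}; W {1,4,5,6,7}->{4,5,7}
Constraint 3 (V + Z = W) on D(V)={2,4,5,6} D(Z)={3,6} D(W)={4,5,7}: V {2,4,5,6}->{2,4}; Z {3,6}->{3}; W {4,5,7}->{5,7}
So after all 3 constraints: D(Z) = {3}

Answer: {3}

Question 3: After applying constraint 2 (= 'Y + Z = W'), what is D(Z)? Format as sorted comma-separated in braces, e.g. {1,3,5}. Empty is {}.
Answer: {3,6}

Derivation:
Constraint 1 (Z != Y) on D(Z)={3,6,7} D(Y)={1,2,4,5,7}: no change
Constraint 2 (Y + Z = W) on D(Y)={1,2,4,5,7} D(Z)={3,6,7} D(W)={1,4,5,6,7}: Y {1,2,4,5,7}->{1,2,4}; Z {3,6,7}->{3,6}; W {1,4,5,6,7}->{4,5,7}
So after constraint 2: D(Z) = {3,6}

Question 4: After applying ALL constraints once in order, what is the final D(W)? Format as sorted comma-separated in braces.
Constraint 1 (Z != Y) on D(Z)={3,6,7} D(Y)={1,2,4,5,7}: no change
Constraint 2 (Y + Z = W) on D(Y)={1,2,4,5,7} D(Z)={3,6,7} D(W)={1,4,5,6,7}: Y {1,2,4,5,7}->{1,2,4}; Z {3,6,7}->{3,6}; W {1,4,5,6,7}->{4,5,7}
Constraint 3 (V + Z = W) on D(V)={2,4,5,6} D(Z)={3,6} D(W)={4,5,7}: V {2,4,5,6}->{2,4}; Z {3,6}->{3}; W {4,5,7}->{5,7}
So after all 3 constraints: D(W) = {5,7}

Answer: {5,7}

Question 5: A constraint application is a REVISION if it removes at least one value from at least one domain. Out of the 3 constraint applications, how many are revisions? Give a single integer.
Constraint 1 (Z != Y) on D(Z)={3,6,7} D(Y)={1,2,4,5,7}: no change => not a revision
Constraint 2 (Y + Z = W) on D(Y)={1,2,4,5,7} D(Z)={3,6,7} D(W)={1,4,5,6,7}: Y {1,2,4,5,7}->{1,2,4}; Z {3,6,7}->{3,6}; W {1,4,5,6,7}->{4,5,7} => REVISION
Constraint 3 (V + Z = W) on D(V)={2,4,5,6} D(Z)={3,6} D(W)={4,5,7}: V {2,4,5,6}->{2,4}; Z {3,6}->{3}; W {4,5,7}->{5,7} => REVISION
Total revisions = 2

Answer: 2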